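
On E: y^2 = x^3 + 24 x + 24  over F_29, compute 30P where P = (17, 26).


k = 30 = 11110_2 (binary, LSB first: 01111)
Double-and-add from P = (17, 26):
  bit 0 = 0: acc unchanged = O
  bit 1 = 1: acc = O + (0, 16) = (0, 16)
  bit 2 = 1: acc = (0, 16) + (6, 23) = (1, 7)
  bit 3 = 1: acc = (1, 7) + (22, 8) = (11, 16)
  bit 4 = 1: acc = (11, 16) + (18, 13) = (28, 12)

30P = (28, 12)


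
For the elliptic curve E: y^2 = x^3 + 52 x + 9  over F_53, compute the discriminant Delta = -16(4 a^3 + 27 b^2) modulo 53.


4 a^3 + 27 b^2 = 4*52^3 + 27*9^2 = 562432 + 2187 = 564619
Delta = -16 * (564619) = -9033904
Delta mod 53 = 52

Delta = 52 (mod 53)


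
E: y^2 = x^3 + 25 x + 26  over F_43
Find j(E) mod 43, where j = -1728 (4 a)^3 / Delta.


Delta = -16(4 a^3 + 27 b^2) mod 43 = 32
-1728 * (4 a)^3 = -1728 * (4*25)^3 mod 43 = 21
j = 21 * 32^(-1) mod 43 = 2

j = 2 (mod 43)


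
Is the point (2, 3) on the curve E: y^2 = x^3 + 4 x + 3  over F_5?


Check whether y^2 = x^3 + 4 x + 3 (mod 5) for (x, y) = (2, 3).
LHS: y^2 = 3^2 mod 5 = 4
RHS: x^3 + 4 x + 3 = 2^3 + 4*2 + 3 mod 5 = 4
LHS = RHS

Yes, on the curve


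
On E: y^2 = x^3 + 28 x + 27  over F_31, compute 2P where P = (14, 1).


Doubling: s = (3 x1^2 + a) / (2 y1)
s = (3*14^2 + 28) / (2*1) mod 31 = 29
x3 = s^2 - 2 x1 mod 31 = 29^2 - 2*14 = 7
y3 = s (x1 - x3) - y1 mod 31 = 29 * (14 - 7) - 1 = 16

2P = (7, 16)


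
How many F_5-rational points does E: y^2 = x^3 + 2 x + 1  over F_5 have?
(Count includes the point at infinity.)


For each x in F_5, count y with y^2 = x^3 + 2 x + 1 mod 5:
  x = 0: RHS = 1, y in [1, 4]  -> 2 point(s)
  x = 1: RHS = 4, y in [2, 3]  -> 2 point(s)
  x = 3: RHS = 4, y in [2, 3]  -> 2 point(s)
Affine points: 6. Add the point at infinity: total = 7.

#E(F_5) = 7


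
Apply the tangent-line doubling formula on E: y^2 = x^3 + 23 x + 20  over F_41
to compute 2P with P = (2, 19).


Doubling: s = (3 x1^2 + a) / (2 y1)
s = (3*2^2 + 23) / (2*19) mod 41 = 2
x3 = s^2 - 2 x1 mod 41 = 2^2 - 2*2 = 0
y3 = s (x1 - x3) - y1 mod 41 = 2 * (2 - 0) - 19 = 26

2P = (0, 26)


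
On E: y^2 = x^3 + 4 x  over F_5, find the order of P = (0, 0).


Compute successive multiples of P until we hit O:
  1P = (0, 0)
  2P = O

ord(P) = 2


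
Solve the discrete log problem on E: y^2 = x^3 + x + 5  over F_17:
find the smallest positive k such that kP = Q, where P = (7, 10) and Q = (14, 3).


Enumerate multiples of P until we hit Q = (14, 3):
  1P = (7, 10)
  2P = (2, 10)
  3P = (8, 7)
  4P = (11, 2)
  5P = (3, 16)
  6P = (5, 4)
  7P = (14, 3)
Match found at i = 7.

k = 7


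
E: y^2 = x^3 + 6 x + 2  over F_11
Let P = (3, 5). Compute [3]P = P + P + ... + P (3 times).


k = 3 = 11_2 (binary, LSB first: 11)
Double-and-add from P = (3, 5):
  bit 0 = 1: acc = O + (3, 5) = (3, 5)
  bit 1 = 1: acc = (3, 5) + (5, 6) = (6, 10)

3P = (6, 10)


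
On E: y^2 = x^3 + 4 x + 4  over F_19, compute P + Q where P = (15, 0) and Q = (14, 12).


P != Q, so use the chord formula.
s = (y2 - y1) / (x2 - x1) = (12) / (18) mod 19 = 7
x3 = s^2 - x1 - x2 mod 19 = 7^2 - 15 - 14 = 1
y3 = s (x1 - x3) - y1 mod 19 = 7 * (15 - 1) - 0 = 3

P + Q = (1, 3)


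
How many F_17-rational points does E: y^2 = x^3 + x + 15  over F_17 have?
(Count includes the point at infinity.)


For each x in F_17, count y with y^2 = x^3 + 1 x + 15 mod 17:
  x = 0: RHS = 15, y in [7, 10]  -> 2 point(s)
  x = 1: RHS = 0, y in [0]  -> 1 point(s)
  x = 2: RHS = 8, y in [5, 12]  -> 2 point(s)
  x = 4: RHS = 15, y in [7, 10]  -> 2 point(s)
  x = 5: RHS = 9, y in [3, 14]  -> 2 point(s)
  x = 6: RHS = 16, y in [4, 13]  -> 2 point(s)
  x = 7: RHS = 8, y in [5, 12]  -> 2 point(s)
  x = 8: RHS = 8, y in [5, 12]  -> 2 point(s)
  x = 12: RHS = 4, y in [2, 15]  -> 2 point(s)
  x = 13: RHS = 15, y in [7, 10]  -> 2 point(s)
  x = 14: RHS = 2, y in [6, 11]  -> 2 point(s)
  x = 16: RHS = 13, y in [8, 9]  -> 2 point(s)
Affine points: 23. Add the point at infinity: total = 24.

#E(F_17) = 24


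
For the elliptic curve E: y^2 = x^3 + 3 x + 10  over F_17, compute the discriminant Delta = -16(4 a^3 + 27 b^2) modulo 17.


4 a^3 + 27 b^2 = 4*3^3 + 27*10^2 = 108 + 2700 = 2808
Delta = -16 * (2808) = -44928
Delta mod 17 = 3

Delta = 3 (mod 17)


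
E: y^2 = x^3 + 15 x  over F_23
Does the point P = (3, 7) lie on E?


Check whether y^2 = x^3 + 15 x + 0 (mod 23) for (x, y) = (3, 7).
LHS: y^2 = 7^2 mod 23 = 3
RHS: x^3 + 15 x + 0 = 3^3 + 15*3 + 0 mod 23 = 3
LHS = RHS

Yes, on the curve


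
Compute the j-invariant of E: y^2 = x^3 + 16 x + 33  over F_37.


Delta = -16(4 a^3 + 27 b^2) mod 37 = 8
-1728 * (4 a)^3 = -1728 * (4*16)^3 mod 37 = 26
j = 26 * 8^(-1) mod 37 = 31

j = 31 (mod 37)


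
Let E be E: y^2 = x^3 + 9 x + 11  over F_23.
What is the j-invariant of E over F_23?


Delta = -16(4 a^3 + 27 b^2) mod 23 = 18
-1728 * (4 a)^3 = -1728 * (4*9)^3 mod 23 = 10
j = 10 * 18^(-1) mod 23 = 21

j = 21 (mod 23)


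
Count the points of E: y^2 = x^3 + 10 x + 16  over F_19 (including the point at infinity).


For each x in F_19, count y with y^2 = x^3 + 10 x + 16 mod 19:
  x = 0: RHS = 16, y in [4, 15]  -> 2 point(s)
  x = 2: RHS = 6, y in [5, 14]  -> 2 point(s)
  x = 3: RHS = 16, y in [4, 15]  -> 2 point(s)
  x = 4: RHS = 6, y in [5, 14]  -> 2 point(s)
  x = 5: RHS = 1, y in [1, 18]  -> 2 point(s)
  x = 6: RHS = 7, y in [8, 11]  -> 2 point(s)
  x = 7: RHS = 11, y in [7, 12]  -> 2 point(s)
  x = 8: RHS = 0, y in [0]  -> 1 point(s)
  x = 13: RHS = 6, y in [5, 14]  -> 2 point(s)
  x = 15: RHS = 7, y in [8, 11]  -> 2 point(s)
  x = 16: RHS = 16, y in [4, 15]  -> 2 point(s)
  x = 17: RHS = 7, y in [8, 11]  -> 2 point(s)
  x = 18: RHS = 5, y in [9, 10]  -> 2 point(s)
Affine points: 25. Add the point at infinity: total = 26.

#E(F_19) = 26


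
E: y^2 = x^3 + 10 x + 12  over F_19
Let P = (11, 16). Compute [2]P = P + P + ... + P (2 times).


k = 2 = 10_2 (binary, LSB first: 01)
Double-and-add from P = (11, 16):
  bit 0 = 0: acc unchanged = O
  bit 1 = 1: acc = O + (1, 2) = (1, 2)

2P = (1, 2)


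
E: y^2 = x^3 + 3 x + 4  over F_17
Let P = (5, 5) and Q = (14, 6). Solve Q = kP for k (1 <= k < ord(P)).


Enumerate multiples of P until we hit Q = (14, 6):
  1P = (5, 5)
  2P = (8, 9)
  3P = (2, 16)
  4P = (14, 11)
  5P = (6, 0)
  6P = (14, 6)
Match found at i = 6.

k = 6


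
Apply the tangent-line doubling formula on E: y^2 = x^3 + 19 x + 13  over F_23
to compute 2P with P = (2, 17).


Doubling: s = (3 x1^2 + a) / (2 y1)
s = (3*2^2 + 19) / (2*17) mod 23 = 7
x3 = s^2 - 2 x1 mod 23 = 7^2 - 2*2 = 22
y3 = s (x1 - x3) - y1 mod 23 = 7 * (2 - 22) - 17 = 4

2P = (22, 4)


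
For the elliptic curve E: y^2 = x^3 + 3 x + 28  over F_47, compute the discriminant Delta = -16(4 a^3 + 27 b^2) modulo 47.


4 a^3 + 27 b^2 = 4*3^3 + 27*28^2 = 108 + 21168 = 21276
Delta = -16 * (21276) = -340416
Delta mod 47 = 5

Delta = 5 (mod 47)


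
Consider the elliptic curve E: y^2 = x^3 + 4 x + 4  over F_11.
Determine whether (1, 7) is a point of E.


Check whether y^2 = x^3 + 4 x + 4 (mod 11) for (x, y) = (1, 7).
LHS: y^2 = 7^2 mod 11 = 5
RHS: x^3 + 4 x + 4 = 1^3 + 4*1 + 4 mod 11 = 9
LHS != RHS

No, not on the curve


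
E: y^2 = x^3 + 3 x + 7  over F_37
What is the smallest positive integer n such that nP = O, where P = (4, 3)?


Compute successive multiples of P until we hit O:
  1P = (4, 3)
  2P = (18, 26)
  3P = (16, 9)
  4P = (8, 32)
  5P = (29, 10)
  6P = (1, 23)
  7P = (23, 25)
  8P = (22, 19)
  ... (continuing to 43P)
  43P = O

ord(P) = 43


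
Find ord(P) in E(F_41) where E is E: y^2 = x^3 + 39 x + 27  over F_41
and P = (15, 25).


Compute successive multiples of P until we hit O:
  1P = (15, 25)
  2P = (9, 0)
  3P = (15, 16)
  4P = O

ord(P) = 4


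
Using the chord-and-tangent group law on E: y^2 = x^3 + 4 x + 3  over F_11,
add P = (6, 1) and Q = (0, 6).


P != Q, so use the chord formula.
s = (y2 - y1) / (x2 - x1) = (5) / (5) mod 11 = 1
x3 = s^2 - x1 - x2 mod 11 = 1^2 - 6 - 0 = 6
y3 = s (x1 - x3) - y1 mod 11 = 1 * (6 - 6) - 1 = 10

P + Q = (6, 10)


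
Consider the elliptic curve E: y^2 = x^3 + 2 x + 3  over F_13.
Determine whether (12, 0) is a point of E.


Check whether y^2 = x^3 + 2 x + 3 (mod 13) for (x, y) = (12, 0).
LHS: y^2 = 0^2 mod 13 = 0
RHS: x^3 + 2 x + 3 = 12^3 + 2*12 + 3 mod 13 = 0
LHS = RHS

Yes, on the curve


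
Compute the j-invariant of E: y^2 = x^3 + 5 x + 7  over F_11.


Delta = -16(4 a^3 + 27 b^2) mod 11 = 4
-1728 * (4 a)^3 = -1728 * (4*5)^3 mod 11 = 8
j = 8 * 4^(-1) mod 11 = 2

j = 2 (mod 11)


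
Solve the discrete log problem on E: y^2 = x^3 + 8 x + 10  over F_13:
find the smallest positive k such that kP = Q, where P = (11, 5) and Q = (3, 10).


Enumerate multiples of P until we hit Q = (3, 10):
  1P = (11, 5)
  2P = (8, 1)
  3P = (3, 10)
Match found at i = 3.

k = 3


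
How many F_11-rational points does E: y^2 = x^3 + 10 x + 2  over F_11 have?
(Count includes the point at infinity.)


For each x in F_11, count y with y^2 = x^3 + 10 x + 2 mod 11:
  x = 3: RHS = 4, y in [2, 9]  -> 2 point(s)
  x = 5: RHS = 1, y in [1, 10]  -> 2 point(s)
  x = 6: RHS = 3, y in [5, 6]  -> 2 point(s)
  x = 8: RHS = 0, y in [0]  -> 1 point(s)
Affine points: 7. Add the point at infinity: total = 8.

#E(F_11) = 8


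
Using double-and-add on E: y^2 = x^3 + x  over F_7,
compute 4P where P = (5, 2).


k = 4 = 100_2 (binary, LSB first: 001)
Double-and-add from P = (5, 2):
  bit 0 = 0: acc unchanged = O
  bit 1 = 0: acc unchanged = O
  bit 2 = 1: acc = O + (0, 0) = (0, 0)

4P = (0, 0)


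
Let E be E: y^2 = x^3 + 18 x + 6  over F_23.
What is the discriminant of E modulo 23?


4 a^3 + 27 b^2 = 4*18^3 + 27*6^2 = 23328 + 972 = 24300
Delta = -16 * (24300) = -388800
Delta mod 23 = 15

Delta = 15 (mod 23)


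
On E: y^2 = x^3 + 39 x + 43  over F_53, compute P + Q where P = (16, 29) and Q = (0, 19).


P != Q, so use the chord formula.
s = (y2 - y1) / (x2 - x1) = (43) / (37) mod 53 = 47
x3 = s^2 - x1 - x2 mod 53 = 47^2 - 16 - 0 = 20
y3 = s (x1 - x3) - y1 mod 53 = 47 * (16 - 20) - 29 = 48

P + Q = (20, 48)


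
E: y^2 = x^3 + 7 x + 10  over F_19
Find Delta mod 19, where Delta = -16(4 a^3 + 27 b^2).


4 a^3 + 27 b^2 = 4*7^3 + 27*10^2 = 1372 + 2700 = 4072
Delta = -16 * (4072) = -65152
Delta mod 19 = 18

Delta = 18 (mod 19)


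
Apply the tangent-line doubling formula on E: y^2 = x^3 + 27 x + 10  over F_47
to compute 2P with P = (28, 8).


Doubling: s = (3 x1^2 + a) / (2 y1)
s = (3*28^2 + 27) / (2*8) mod 47 = 40
x3 = s^2 - 2 x1 mod 47 = 40^2 - 2*28 = 40
y3 = s (x1 - x3) - y1 mod 47 = 40 * (28 - 40) - 8 = 29

2P = (40, 29)


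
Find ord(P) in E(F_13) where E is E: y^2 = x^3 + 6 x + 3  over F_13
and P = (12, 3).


Compute successive multiples of P until we hit O:
  1P = (12, 3)
  2P = (1, 7)
  3P = (4, 0)
  4P = (1, 6)
  5P = (12, 10)
  6P = O

ord(P) = 6


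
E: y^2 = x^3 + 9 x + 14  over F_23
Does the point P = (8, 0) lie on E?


Check whether y^2 = x^3 + 9 x + 14 (mod 23) for (x, y) = (8, 0).
LHS: y^2 = 0^2 mod 23 = 0
RHS: x^3 + 9 x + 14 = 8^3 + 9*8 + 14 mod 23 = 0
LHS = RHS

Yes, on the curve


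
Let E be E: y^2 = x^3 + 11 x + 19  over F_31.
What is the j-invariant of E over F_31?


Delta = -16(4 a^3 + 27 b^2) mod 31 = 13
-1728 * (4 a)^3 = -1728 * (4*11)^3 mod 31 = 30
j = 30 * 13^(-1) mod 31 = 19

j = 19 (mod 31)


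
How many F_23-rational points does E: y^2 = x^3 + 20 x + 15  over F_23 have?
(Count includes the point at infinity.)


For each x in F_23, count y with y^2 = x^3 + 20 x + 15 mod 23:
  x = 1: RHS = 13, y in [6, 17]  -> 2 point(s)
  x = 6: RHS = 6, y in [11, 12]  -> 2 point(s)
  x = 9: RHS = 4, y in [2, 21]  -> 2 point(s)
  x = 11: RHS = 2, y in [5, 18]  -> 2 point(s)
  x = 14: RHS = 3, y in [7, 16]  -> 2 point(s)
  x = 17: RHS = 1, y in [1, 22]  -> 2 point(s)
  x = 19: RHS = 9, y in [3, 20]  -> 2 point(s)
  x = 21: RHS = 13, y in [6, 17]  -> 2 point(s)
Affine points: 16. Add the point at infinity: total = 17.

#E(F_23) = 17


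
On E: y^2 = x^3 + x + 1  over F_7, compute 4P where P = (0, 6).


k = 4 = 100_2 (binary, LSB first: 001)
Double-and-add from P = (0, 6):
  bit 0 = 0: acc unchanged = O
  bit 1 = 0: acc unchanged = O
  bit 2 = 1: acc = O + (0, 1) = (0, 1)

4P = (0, 1)


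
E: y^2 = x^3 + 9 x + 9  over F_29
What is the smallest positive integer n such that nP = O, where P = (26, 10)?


Compute successive multiples of P until we hit O:
  1P = (26, 10)
  2P = (22, 3)
  3P = (4, 14)
  4P = (23, 0)
  5P = (4, 15)
  6P = (22, 26)
  7P = (26, 19)
  8P = O

ord(P) = 8


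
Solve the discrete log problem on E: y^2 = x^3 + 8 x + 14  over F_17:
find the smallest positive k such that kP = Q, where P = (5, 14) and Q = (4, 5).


Enumerate multiples of P until we hit Q = (4, 5):
  1P = (5, 14)
  2P = (9, 13)
  3P = (2, 15)
  4P = (12, 11)
  5P = (4, 5)
Match found at i = 5.

k = 5


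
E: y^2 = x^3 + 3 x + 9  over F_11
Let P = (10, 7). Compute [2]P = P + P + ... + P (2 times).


k = 2 = 10_2 (binary, LSB first: 01)
Double-and-add from P = (10, 7):
  bit 0 = 0: acc unchanged = O
  bit 1 = 1: acc = O + (6, 1) = (6, 1)

2P = (6, 1)


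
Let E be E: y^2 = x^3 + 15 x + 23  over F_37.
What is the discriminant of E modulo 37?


4 a^3 + 27 b^2 = 4*15^3 + 27*23^2 = 13500 + 14283 = 27783
Delta = -16 * (27783) = -444528
Delta mod 37 = 27

Delta = 27 (mod 37)


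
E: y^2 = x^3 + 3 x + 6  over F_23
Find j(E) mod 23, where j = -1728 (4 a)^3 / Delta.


Delta = -16(4 a^3 + 27 b^2) mod 23 = 16
-1728 * (4 a)^3 = -1728 * (4*3)^3 mod 23 = 14
j = 14 * 16^(-1) mod 23 = 21

j = 21 (mod 23)


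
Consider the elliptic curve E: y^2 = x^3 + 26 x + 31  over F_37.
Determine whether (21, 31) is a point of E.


Check whether y^2 = x^3 + 26 x + 31 (mod 37) for (x, y) = (21, 31).
LHS: y^2 = 31^2 mod 37 = 36
RHS: x^3 + 26 x + 31 = 21^3 + 26*21 + 31 mod 37 = 33
LHS != RHS

No, not on the curve


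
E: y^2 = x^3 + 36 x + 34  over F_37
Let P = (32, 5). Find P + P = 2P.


Doubling: s = (3 x1^2 + a) / (2 y1)
s = (3*32^2 + 36) / (2*5) mod 37 = 0
x3 = s^2 - 2 x1 mod 37 = 0^2 - 2*32 = 10
y3 = s (x1 - x3) - y1 mod 37 = 0 * (32 - 10) - 5 = 32

2P = (10, 32)


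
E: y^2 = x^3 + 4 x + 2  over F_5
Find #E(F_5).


For each x in F_5, count y with y^2 = x^3 + 4 x + 2 mod 5:
  x = 3: RHS = 1, y in [1, 4]  -> 2 point(s)
Affine points: 2. Add the point at infinity: total = 3.

#E(F_5) = 3


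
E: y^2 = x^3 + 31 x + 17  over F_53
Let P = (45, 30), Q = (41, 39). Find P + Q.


P != Q, so use the chord formula.
s = (y2 - y1) / (x2 - x1) = (9) / (49) mod 53 = 11
x3 = s^2 - x1 - x2 mod 53 = 11^2 - 45 - 41 = 35
y3 = s (x1 - x3) - y1 mod 53 = 11 * (45 - 35) - 30 = 27

P + Q = (35, 27)


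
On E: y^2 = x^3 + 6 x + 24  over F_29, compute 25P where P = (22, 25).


k = 25 = 11001_2 (binary, LSB first: 10011)
Double-and-add from P = (22, 25):
  bit 0 = 1: acc = O + (22, 25) = (22, 25)
  bit 1 = 0: acc unchanged = (22, 25)
  bit 2 = 0: acc unchanged = (22, 25)
  bit 3 = 1: acc = (22, 25) + (17, 14) = (25, 9)
  bit 4 = 1: acc = (25, 9) + (4, 5) = (22, 4)

25P = (22, 4)


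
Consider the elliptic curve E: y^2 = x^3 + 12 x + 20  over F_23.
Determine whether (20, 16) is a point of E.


Check whether y^2 = x^3 + 12 x + 20 (mod 23) for (x, y) = (20, 16).
LHS: y^2 = 16^2 mod 23 = 3
RHS: x^3 + 12 x + 20 = 20^3 + 12*20 + 20 mod 23 = 3
LHS = RHS

Yes, on the curve


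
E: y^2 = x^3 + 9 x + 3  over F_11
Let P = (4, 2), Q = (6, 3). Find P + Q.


P != Q, so use the chord formula.
s = (y2 - y1) / (x2 - x1) = (1) / (2) mod 11 = 6
x3 = s^2 - x1 - x2 mod 11 = 6^2 - 4 - 6 = 4
y3 = s (x1 - x3) - y1 mod 11 = 6 * (4 - 4) - 2 = 9

P + Q = (4, 9)


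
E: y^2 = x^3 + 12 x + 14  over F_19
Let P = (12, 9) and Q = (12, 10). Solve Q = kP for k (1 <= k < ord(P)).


Enumerate multiples of P until we hit Q = (12, 10):
  1P = (12, 9)
  2P = (6, 6)
  3P = (6, 13)
  4P = (12, 10)
Match found at i = 4.

k = 4


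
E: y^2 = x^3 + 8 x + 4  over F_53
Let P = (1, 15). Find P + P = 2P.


Doubling: s = (3 x1^2 + a) / (2 y1)
s = (3*1^2 + 8) / (2*15) mod 53 = 41
x3 = s^2 - 2 x1 mod 53 = 41^2 - 2*1 = 36
y3 = s (x1 - x3) - y1 mod 53 = 41 * (1 - 36) - 15 = 34

2P = (36, 34)


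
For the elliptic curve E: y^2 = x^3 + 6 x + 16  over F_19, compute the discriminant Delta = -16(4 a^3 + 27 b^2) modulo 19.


4 a^3 + 27 b^2 = 4*6^3 + 27*16^2 = 864 + 6912 = 7776
Delta = -16 * (7776) = -124416
Delta mod 19 = 15

Delta = 15 (mod 19)


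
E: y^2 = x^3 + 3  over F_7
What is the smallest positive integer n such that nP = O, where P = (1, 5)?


Compute successive multiples of P until we hit O:
  1P = (1, 5)
  2P = (6, 4)
  3P = (2, 5)
  4P = (4, 2)
  5P = (3, 4)
  6P = (5, 4)
  7P = (5, 3)
  8P = (3, 3)
  ... (continuing to 13P)
  13P = O

ord(P) = 13


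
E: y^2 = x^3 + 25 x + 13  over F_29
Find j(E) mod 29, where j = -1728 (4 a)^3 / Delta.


Delta = -16(4 a^3 + 27 b^2) mod 29 = 21
-1728 * (4 a)^3 = -1728 * (4*25)^3 mod 29 = 3
j = 3 * 21^(-1) mod 29 = 25

j = 25 (mod 29)


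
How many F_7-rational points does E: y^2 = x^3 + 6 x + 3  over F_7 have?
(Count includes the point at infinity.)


For each x in F_7, count y with y^2 = x^3 + 6 x + 3 mod 7:
  x = 2: RHS = 2, y in [3, 4]  -> 2 point(s)
  x = 4: RHS = 0, y in [0]  -> 1 point(s)
  x = 5: RHS = 4, y in [2, 5]  -> 2 point(s)
Affine points: 5. Add the point at infinity: total = 6.

#E(F_7) = 6


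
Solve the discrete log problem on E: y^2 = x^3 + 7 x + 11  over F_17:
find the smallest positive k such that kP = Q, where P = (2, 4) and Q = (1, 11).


Enumerate multiples of P until we hit Q = (1, 11):
  1P = (2, 4)
  2P = (12, 2)
  3P = (1, 6)
  4P = (1, 11)
Match found at i = 4.

k = 4


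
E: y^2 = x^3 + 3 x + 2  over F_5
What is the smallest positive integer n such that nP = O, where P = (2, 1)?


Compute successive multiples of P until we hit O:
  1P = (2, 1)
  2P = (1, 4)
  3P = (1, 1)
  4P = (2, 4)
  5P = O

ord(P) = 5


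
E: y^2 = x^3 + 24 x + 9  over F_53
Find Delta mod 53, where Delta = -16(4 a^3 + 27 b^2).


4 a^3 + 27 b^2 = 4*24^3 + 27*9^2 = 55296 + 2187 = 57483
Delta = -16 * (57483) = -919728
Delta mod 53 = 34

Delta = 34 (mod 53)


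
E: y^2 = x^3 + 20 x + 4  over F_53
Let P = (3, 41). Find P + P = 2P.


Doubling: s = (3 x1^2 + a) / (2 y1)
s = (3*3^2 + 20) / (2*41) mod 53 = 40
x3 = s^2 - 2 x1 mod 53 = 40^2 - 2*3 = 4
y3 = s (x1 - x3) - y1 mod 53 = 40 * (3 - 4) - 41 = 25

2P = (4, 25)


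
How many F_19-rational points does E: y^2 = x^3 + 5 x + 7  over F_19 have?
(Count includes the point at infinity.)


For each x in F_19, count y with y^2 = x^3 + 5 x + 7 mod 19:
  x = 0: RHS = 7, y in [8, 11]  -> 2 point(s)
  x = 2: RHS = 6, y in [5, 14]  -> 2 point(s)
  x = 3: RHS = 11, y in [7, 12]  -> 2 point(s)
  x = 5: RHS = 5, y in [9, 10]  -> 2 point(s)
  x = 6: RHS = 6, y in [5, 14]  -> 2 point(s)
  x = 7: RHS = 5, y in [9, 10]  -> 2 point(s)
  x = 11: RHS = 6, y in [5, 14]  -> 2 point(s)
  x = 12: RHS = 9, y in [3, 16]  -> 2 point(s)
  x = 14: RHS = 9, y in [3, 16]  -> 2 point(s)
  x = 18: RHS = 1, y in [1, 18]  -> 2 point(s)
Affine points: 20. Add the point at infinity: total = 21.

#E(F_19) = 21


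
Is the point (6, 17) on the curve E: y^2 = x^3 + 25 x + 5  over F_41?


Check whether y^2 = x^3 + 25 x + 5 (mod 41) for (x, y) = (6, 17).
LHS: y^2 = 17^2 mod 41 = 2
RHS: x^3 + 25 x + 5 = 6^3 + 25*6 + 5 mod 41 = 2
LHS = RHS

Yes, on the curve


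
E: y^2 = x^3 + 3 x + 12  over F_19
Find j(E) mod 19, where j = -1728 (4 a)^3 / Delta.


Delta = -16(4 a^3 + 27 b^2) mod 19 = 18
-1728 * (4 a)^3 = -1728 * (4*3)^3 mod 19 = 18
j = 18 * 18^(-1) mod 19 = 1

j = 1 (mod 19)


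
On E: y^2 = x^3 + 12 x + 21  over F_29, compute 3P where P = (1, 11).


k = 3 = 11_2 (binary, LSB first: 11)
Double-and-add from P = (1, 11):
  bit 0 = 1: acc = O + (1, 11) = (1, 11)
  bit 1 = 1: acc = (1, 11) + (2, 16) = (22, 0)

3P = (22, 0)


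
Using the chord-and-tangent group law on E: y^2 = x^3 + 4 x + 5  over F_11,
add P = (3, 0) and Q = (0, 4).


P != Q, so use the chord formula.
s = (y2 - y1) / (x2 - x1) = (4) / (8) mod 11 = 6
x3 = s^2 - x1 - x2 mod 11 = 6^2 - 3 - 0 = 0
y3 = s (x1 - x3) - y1 mod 11 = 6 * (3 - 0) - 0 = 7

P + Q = (0, 7)


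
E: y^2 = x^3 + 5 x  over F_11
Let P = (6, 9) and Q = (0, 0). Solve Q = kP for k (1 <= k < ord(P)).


Enumerate multiples of P until we hit Q = (0, 0):
  1P = (6, 9)
  2P = (3, 8)
  3P = (7, 9)
  4P = (9, 2)
  5P = (10, 4)
  6P = (0, 0)
Match found at i = 6.

k = 6


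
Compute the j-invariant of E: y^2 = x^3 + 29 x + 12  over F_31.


Delta = -16(4 a^3 + 27 b^2) mod 31 = 25
-1728 * (4 a)^3 = -1728 * (4*29)^3 mod 31 = 27
j = 27 * 25^(-1) mod 31 = 11

j = 11 (mod 31)


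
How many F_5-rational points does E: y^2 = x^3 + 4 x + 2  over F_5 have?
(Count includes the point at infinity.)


For each x in F_5, count y with y^2 = x^3 + 4 x + 2 mod 5:
  x = 3: RHS = 1, y in [1, 4]  -> 2 point(s)
Affine points: 2. Add the point at infinity: total = 3.

#E(F_5) = 3


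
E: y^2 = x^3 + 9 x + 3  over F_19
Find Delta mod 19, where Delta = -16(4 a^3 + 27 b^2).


4 a^3 + 27 b^2 = 4*9^3 + 27*3^2 = 2916 + 243 = 3159
Delta = -16 * (3159) = -50544
Delta mod 19 = 15

Delta = 15 (mod 19)


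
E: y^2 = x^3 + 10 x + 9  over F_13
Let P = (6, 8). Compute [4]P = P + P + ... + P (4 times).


k = 4 = 100_2 (binary, LSB first: 001)
Double-and-add from P = (6, 8):
  bit 0 = 0: acc unchanged = O
  bit 1 = 0: acc unchanged = O
  bit 2 = 1: acc = O + (6, 5) = (6, 5)

4P = (6, 5)


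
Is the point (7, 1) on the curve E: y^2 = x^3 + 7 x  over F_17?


Check whether y^2 = x^3 + 7 x + 0 (mod 17) for (x, y) = (7, 1).
LHS: y^2 = 1^2 mod 17 = 1
RHS: x^3 + 7 x + 0 = 7^3 + 7*7 + 0 mod 17 = 1
LHS = RHS

Yes, on the curve


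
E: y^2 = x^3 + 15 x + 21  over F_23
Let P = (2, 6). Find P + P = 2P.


Doubling: s = (3 x1^2 + a) / (2 y1)
s = (3*2^2 + 15) / (2*6) mod 23 = 8
x3 = s^2 - 2 x1 mod 23 = 8^2 - 2*2 = 14
y3 = s (x1 - x3) - y1 mod 23 = 8 * (2 - 14) - 6 = 13

2P = (14, 13)


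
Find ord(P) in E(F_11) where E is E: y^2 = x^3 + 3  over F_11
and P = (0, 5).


Compute successive multiples of P until we hit O:
  1P = (0, 5)
  2P = (0, 6)
  3P = O

ord(P) = 3


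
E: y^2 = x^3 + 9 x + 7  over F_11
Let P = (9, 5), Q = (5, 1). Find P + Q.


P != Q, so use the chord formula.
s = (y2 - y1) / (x2 - x1) = (7) / (7) mod 11 = 1
x3 = s^2 - x1 - x2 mod 11 = 1^2 - 9 - 5 = 9
y3 = s (x1 - x3) - y1 mod 11 = 1 * (9 - 9) - 5 = 6

P + Q = (9, 6)


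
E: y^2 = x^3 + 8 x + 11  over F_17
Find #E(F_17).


For each x in F_17, count y with y^2 = x^3 + 8 x + 11 mod 17:
  x = 2: RHS = 1, y in [1, 16]  -> 2 point(s)
  x = 7: RHS = 2, y in [6, 11]  -> 2 point(s)
  x = 8: RHS = 9, y in [3, 14]  -> 2 point(s)
  x = 9: RHS = 13, y in [8, 9]  -> 2 point(s)
  x = 11: RHS = 2, y in [6, 11]  -> 2 point(s)
  x = 12: RHS = 16, y in [4, 13]  -> 2 point(s)
  x = 13: RHS = 0, y in [0]  -> 1 point(s)
  x = 15: RHS = 4, y in [2, 15]  -> 2 point(s)
  x = 16: RHS = 2, y in [6, 11]  -> 2 point(s)
Affine points: 17. Add the point at infinity: total = 18.

#E(F_17) = 18


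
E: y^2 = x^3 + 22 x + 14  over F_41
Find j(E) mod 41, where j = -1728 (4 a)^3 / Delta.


Delta = -16(4 a^3 + 27 b^2) mod 41 = 23
-1728 * (4 a)^3 = -1728 * (4*22)^3 mod 41 = 16
j = 16 * 23^(-1) mod 41 = 31

j = 31 (mod 41)


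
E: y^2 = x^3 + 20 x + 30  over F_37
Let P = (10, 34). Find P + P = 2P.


Doubling: s = (3 x1^2 + a) / (2 y1)
s = (3*10^2 + 20) / (2*34) mod 37 = 33
x3 = s^2 - 2 x1 mod 37 = 33^2 - 2*10 = 33
y3 = s (x1 - x3) - y1 mod 37 = 33 * (10 - 33) - 34 = 21

2P = (33, 21)


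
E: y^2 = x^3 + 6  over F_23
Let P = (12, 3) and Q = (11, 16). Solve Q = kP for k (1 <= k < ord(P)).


Enumerate multiples of P until we hit Q = (11, 16):
  1P = (12, 3)
  2P = (8, 9)
  3P = (11, 7)
  4P = (16, 13)
  5P = (7, 21)
  6P = (5, 4)
  7P = (14, 17)
  8P = (0, 12)
  9P = (13, 15)
  10P = (4, 1)
  11P = (20, 18)
  12P = (15, 0)
  13P = (20, 5)
  14P = (4, 22)
  15P = (13, 8)
  16P = (0, 11)
  17P = (14, 6)
  18P = (5, 19)
  19P = (7, 2)
  20P = (16, 10)
  21P = (11, 16)
Match found at i = 21.

k = 21


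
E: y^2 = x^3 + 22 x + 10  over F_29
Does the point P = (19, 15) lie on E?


Check whether y^2 = x^3 + 22 x + 10 (mod 29) for (x, y) = (19, 15).
LHS: y^2 = 15^2 mod 29 = 22
RHS: x^3 + 22 x + 10 = 19^3 + 22*19 + 10 mod 29 = 8
LHS != RHS

No, not on the curve


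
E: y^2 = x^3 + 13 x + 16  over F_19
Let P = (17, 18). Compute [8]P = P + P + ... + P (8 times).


k = 8 = 1000_2 (binary, LSB first: 0001)
Double-and-add from P = (17, 18):
  bit 0 = 0: acc unchanged = O
  bit 1 = 0: acc unchanged = O
  bit 2 = 0: acc unchanged = O
  bit 3 = 1: acc = O + (10, 14) = (10, 14)

8P = (10, 14)


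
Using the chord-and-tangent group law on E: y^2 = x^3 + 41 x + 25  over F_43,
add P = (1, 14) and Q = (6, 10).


P != Q, so use the chord formula.
s = (y2 - y1) / (x2 - x1) = (39) / (5) mod 43 = 25
x3 = s^2 - x1 - x2 mod 43 = 25^2 - 1 - 6 = 16
y3 = s (x1 - x3) - y1 mod 43 = 25 * (1 - 16) - 14 = 41

P + Q = (16, 41)


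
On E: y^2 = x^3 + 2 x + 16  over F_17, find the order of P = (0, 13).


Compute successive multiples of P until we hit O:
  1P = (0, 13)
  2P = (16, 8)
  3P = (9, 10)
  4P = (10, 13)
  5P = (7, 4)
  6P = (12, 0)
  7P = (7, 13)
  8P = (10, 4)
  ... (continuing to 12P)
  12P = O

ord(P) = 12


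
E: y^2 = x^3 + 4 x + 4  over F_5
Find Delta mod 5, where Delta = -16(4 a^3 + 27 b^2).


4 a^3 + 27 b^2 = 4*4^3 + 27*4^2 = 256 + 432 = 688
Delta = -16 * (688) = -11008
Delta mod 5 = 2

Delta = 2 (mod 5)


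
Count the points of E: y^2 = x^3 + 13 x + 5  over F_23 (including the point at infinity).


For each x in F_23, count y with y^2 = x^3 + 13 x + 5 mod 23:
  x = 2: RHS = 16, y in [4, 19]  -> 2 point(s)
  x = 3: RHS = 2, y in [5, 18]  -> 2 point(s)
  x = 4: RHS = 6, y in [11, 12]  -> 2 point(s)
  x = 6: RHS = 0, y in [0]  -> 1 point(s)
  x = 7: RHS = 2, y in [5, 18]  -> 2 point(s)
  x = 8: RHS = 0, y in [0]  -> 1 point(s)
  x = 9: RHS = 0, y in [0]  -> 1 point(s)
  x = 10: RHS = 8, y in [10, 13]  -> 2 point(s)
  x = 12: RHS = 3, y in [7, 16]  -> 2 point(s)
  x = 13: RHS = 2, y in [5, 18]  -> 2 point(s)
  x = 16: RHS = 8, y in [10, 13]  -> 2 point(s)
  x = 19: RHS = 4, y in [2, 21]  -> 2 point(s)
  x = 20: RHS = 8, y in [10, 13]  -> 2 point(s)
Affine points: 23. Add the point at infinity: total = 24.

#E(F_23) = 24


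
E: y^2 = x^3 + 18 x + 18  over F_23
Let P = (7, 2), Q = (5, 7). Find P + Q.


P != Q, so use the chord formula.
s = (y2 - y1) / (x2 - x1) = (5) / (21) mod 23 = 9
x3 = s^2 - x1 - x2 mod 23 = 9^2 - 7 - 5 = 0
y3 = s (x1 - x3) - y1 mod 23 = 9 * (7 - 0) - 2 = 15

P + Q = (0, 15)


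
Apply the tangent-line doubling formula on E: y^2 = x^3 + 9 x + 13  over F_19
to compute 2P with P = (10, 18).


Doubling: s = (3 x1^2 + a) / (2 y1)
s = (3*10^2 + 9) / (2*18) mod 19 = 7
x3 = s^2 - 2 x1 mod 19 = 7^2 - 2*10 = 10
y3 = s (x1 - x3) - y1 mod 19 = 7 * (10 - 10) - 18 = 1

2P = (10, 1)


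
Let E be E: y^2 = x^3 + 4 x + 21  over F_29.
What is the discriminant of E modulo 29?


4 a^3 + 27 b^2 = 4*4^3 + 27*21^2 = 256 + 11907 = 12163
Delta = -16 * (12163) = -194608
Delta mod 29 = 11

Delta = 11 (mod 29)


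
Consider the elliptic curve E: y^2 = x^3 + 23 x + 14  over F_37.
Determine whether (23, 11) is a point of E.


Check whether y^2 = x^3 + 23 x + 14 (mod 37) for (x, y) = (23, 11).
LHS: y^2 = 11^2 mod 37 = 10
RHS: x^3 + 23 x + 14 = 23^3 + 23*23 + 14 mod 37 = 19
LHS != RHS

No, not on the curve


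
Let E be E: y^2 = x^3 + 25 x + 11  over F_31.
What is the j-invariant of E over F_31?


Delta = -16(4 a^3 + 27 b^2) mod 31 = 23
-1728 * (4 a)^3 = -1728 * (4*25)^3 mod 31 = 16
j = 16 * 23^(-1) mod 31 = 29

j = 29 (mod 31)


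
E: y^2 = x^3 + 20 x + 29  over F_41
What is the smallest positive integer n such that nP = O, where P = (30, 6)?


Compute successive multiples of P until we hit O:
  1P = (30, 6)
  2P = (4, 38)
  3P = (9, 6)
  4P = (2, 35)
  5P = (5, 34)
  6P = (27, 30)
  7P = (7, 15)
  8P = (35, 12)
  ... (continuing to 18P)
  18P = O

ord(P) = 18


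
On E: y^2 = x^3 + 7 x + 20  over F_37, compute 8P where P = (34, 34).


k = 8 = 1000_2 (binary, LSB first: 0001)
Double-and-add from P = (34, 34):
  bit 0 = 0: acc unchanged = O
  bit 1 = 0: acc unchanged = O
  bit 2 = 0: acc unchanged = O
  bit 3 = 1: acc = O + (34, 3) = (34, 3)

8P = (34, 3)


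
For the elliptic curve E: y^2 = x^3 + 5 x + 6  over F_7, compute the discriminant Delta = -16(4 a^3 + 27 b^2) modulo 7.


4 a^3 + 27 b^2 = 4*5^3 + 27*6^2 = 500 + 972 = 1472
Delta = -16 * (1472) = -23552
Delta mod 7 = 3

Delta = 3 (mod 7)


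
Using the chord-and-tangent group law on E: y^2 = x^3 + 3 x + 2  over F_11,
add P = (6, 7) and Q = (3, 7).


P != Q, so use the chord formula.
s = (y2 - y1) / (x2 - x1) = (0) / (8) mod 11 = 0
x3 = s^2 - x1 - x2 mod 11 = 0^2 - 6 - 3 = 2
y3 = s (x1 - x3) - y1 mod 11 = 0 * (6 - 2) - 7 = 4

P + Q = (2, 4)


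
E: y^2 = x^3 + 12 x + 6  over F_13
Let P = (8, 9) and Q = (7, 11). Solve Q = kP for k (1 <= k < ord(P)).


Enumerate multiples of P until we hit Q = (7, 11):
  1P = (8, 9)
  2P = (7, 11)
Match found at i = 2.

k = 2


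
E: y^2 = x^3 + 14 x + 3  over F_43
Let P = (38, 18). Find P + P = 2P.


Doubling: s = (3 x1^2 + a) / (2 y1)
s = (3*38^2 + 14) / (2*18) mod 43 = 18
x3 = s^2 - 2 x1 mod 43 = 18^2 - 2*38 = 33
y3 = s (x1 - x3) - y1 mod 43 = 18 * (38 - 33) - 18 = 29

2P = (33, 29)


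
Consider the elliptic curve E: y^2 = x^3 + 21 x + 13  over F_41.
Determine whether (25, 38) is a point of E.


Check whether y^2 = x^3 + 21 x + 13 (mod 41) for (x, y) = (25, 38).
LHS: y^2 = 38^2 mod 41 = 9
RHS: x^3 + 21 x + 13 = 25^3 + 21*25 + 13 mod 41 = 9
LHS = RHS

Yes, on the curve


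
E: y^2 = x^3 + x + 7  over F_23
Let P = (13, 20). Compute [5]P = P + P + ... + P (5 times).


k = 5 = 101_2 (binary, LSB first: 101)
Double-and-add from P = (13, 20):
  bit 0 = 1: acc = O + (13, 20) = (13, 20)
  bit 1 = 0: acc unchanged = (13, 20)
  bit 2 = 1: acc = (13, 20) + (9, 3) = (9, 20)

5P = (9, 20)


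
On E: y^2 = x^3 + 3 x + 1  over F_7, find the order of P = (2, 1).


Compute successive multiples of P until we hit O:
  1P = (2, 1)
  2P = (5, 1)
  3P = (0, 6)
  4P = (6, 2)
  5P = (3, 4)
  6P = (4, 0)
  7P = (3, 3)
  8P = (6, 5)
  ... (continuing to 12P)
  12P = O

ord(P) = 12


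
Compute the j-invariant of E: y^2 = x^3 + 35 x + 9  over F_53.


Delta = -16(4 a^3 + 27 b^2) mod 53 = 10
-1728 * (4 a)^3 = -1728 * (4*35)^3 mod 53 = 15
j = 15 * 10^(-1) mod 53 = 28

j = 28 (mod 53)


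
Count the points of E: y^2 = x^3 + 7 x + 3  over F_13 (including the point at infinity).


For each x in F_13, count y with y^2 = x^3 + 7 x + 3 mod 13:
  x = 0: RHS = 3, y in [4, 9]  -> 2 point(s)
  x = 2: RHS = 12, y in [5, 8]  -> 2 point(s)
  x = 3: RHS = 12, y in [5, 8]  -> 2 point(s)
  x = 4: RHS = 4, y in [2, 11]  -> 2 point(s)
  x = 6: RHS = 1, y in [1, 12]  -> 2 point(s)
  x = 8: RHS = 12, y in [5, 8]  -> 2 point(s)
Affine points: 12. Add the point at infinity: total = 13.

#E(F_13) = 13


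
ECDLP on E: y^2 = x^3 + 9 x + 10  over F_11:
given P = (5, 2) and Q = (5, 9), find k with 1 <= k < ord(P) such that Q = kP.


Enumerate multiples of P until we hit Q = (5, 9):
  1P = (5, 2)
  2P = (2, 6)
  3P = (7, 8)
  4P = (8, 0)
  5P = (7, 3)
  6P = (2, 5)
  7P = (5, 9)
Match found at i = 7.

k = 7


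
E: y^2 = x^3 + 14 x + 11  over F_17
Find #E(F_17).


For each x in F_17, count y with y^2 = x^3 + 14 x + 11 mod 17:
  x = 1: RHS = 9, y in [3, 14]  -> 2 point(s)
  x = 2: RHS = 13, y in [8, 9]  -> 2 point(s)
  x = 5: RHS = 2, y in [6, 11]  -> 2 point(s)
  x = 9: RHS = 16, y in [4, 13]  -> 2 point(s)
  x = 11: RHS = 0, y in [0]  -> 1 point(s)
  x = 15: RHS = 9, y in [3, 14]  -> 2 point(s)
  x = 16: RHS = 13, y in [8, 9]  -> 2 point(s)
Affine points: 13. Add the point at infinity: total = 14.

#E(F_17) = 14


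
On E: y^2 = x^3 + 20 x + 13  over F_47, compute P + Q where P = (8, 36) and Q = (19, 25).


P != Q, so use the chord formula.
s = (y2 - y1) / (x2 - x1) = (36) / (11) mod 47 = 46
x3 = s^2 - x1 - x2 mod 47 = 46^2 - 8 - 19 = 21
y3 = s (x1 - x3) - y1 mod 47 = 46 * (8 - 21) - 36 = 24

P + Q = (21, 24)


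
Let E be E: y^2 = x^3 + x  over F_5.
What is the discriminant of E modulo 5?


4 a^3 + 27 b^2 = 4*1^3 + 27*0^2 = 4 + 0 = 4
Delta = -16 * (4) = -64
Delta mod 5 = 1

Delta = 1 (mod 5)


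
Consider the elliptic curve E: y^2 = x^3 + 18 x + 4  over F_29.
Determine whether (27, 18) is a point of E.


Check whether y^2 = x^3 + 18 x + 4 (mod 29) for (x, y) = (27, 18).
LHS: y^2 = 18^2 mod 29 = 5
RHS: x^3 + 18 x + 4 = 27^3 + 18*27 + 4 mod 29 = 18
LHS != RHS

No, not on the curve


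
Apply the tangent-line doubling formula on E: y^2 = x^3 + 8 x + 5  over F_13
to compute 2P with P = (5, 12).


Doubling: s = (3 x1^2 + a) / (2 y1)
s = (3*5^2 + 8) / (2*12) mod 13 = 4
x3 = s^2 - 2 x1 mod 13 = 4^2 - 2*5 = 6
y3 = s (x1 - x3) - y1 mod 13 = 4 * (5 - 6) - 12 = 10

2P = (6, 10)


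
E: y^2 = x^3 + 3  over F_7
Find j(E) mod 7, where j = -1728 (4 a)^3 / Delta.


Delta = -16(4 a^3 + 27 b^2) mod 7 = 4
-1728 * (4 a)^3 = -1728 * (4*0)^3 mod 7 = 0
j = 0 * 4^(-1) mod 7 = 0

j = 0 (mod 7)


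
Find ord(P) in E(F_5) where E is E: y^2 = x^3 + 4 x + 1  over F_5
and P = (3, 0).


Compute successive multiples of P until we hit O:
  1P = (3, 0)
  2P = O

ord(P) = 2


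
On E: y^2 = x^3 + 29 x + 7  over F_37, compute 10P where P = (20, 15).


k = 10 = 1010_2 (binary, LSB first: 0101)
Double-and-add from P = (20, 15):
  bit 0 = 0: acc unchanged = O
  bit 1 = 1: acc = O + (27, 30) = (27, 30)
  bit 2 = 0: acc unchanged = (27, 30)
  bit 3 = 1: acc = (27, 30) + (0, 9) = (17, 23)

10P = (17, 23)


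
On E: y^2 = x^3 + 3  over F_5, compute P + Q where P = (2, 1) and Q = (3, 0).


P != Q, so use the chord formula.
s = (y2 - y1) / (x2 - x1) = (4) / (1) mod 5 = 4
x3 = s^2 - x1 - x2 mod 5 = 4^2 - 2 - 3 = 1
y3 = s (x1 - x3) - y1 mod 5 = 4 * (2 - 1) - 1 = 3

P + Q = (1, 3)


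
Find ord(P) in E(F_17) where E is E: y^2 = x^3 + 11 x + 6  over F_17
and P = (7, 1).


Compute successive multiples of P until we hit O:
  1P = (7, 1)
  2P = (5, 4)
  3P = (3, 10)
  4P = (11, 8)
  5P = (1, 1)
  6P = (9, 16)
  7P = (2, 11)
  8P = (12, 9)
  ... (continuing to 20P)
  20P = O

ord(P) = 20


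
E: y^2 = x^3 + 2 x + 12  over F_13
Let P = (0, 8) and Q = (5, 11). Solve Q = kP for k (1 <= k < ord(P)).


Enumerate multiples of P until we hit Q = (5, 11):
  1P = (0, 8)
  2P = (12, 10)
  3P = (5, 2)
  4P = (11, 0)
  5P = (5, 11)
Match found at i = 5.

k = 5


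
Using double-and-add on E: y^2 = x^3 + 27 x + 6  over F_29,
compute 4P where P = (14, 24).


k = 4 = 100_2 (binary, LSB first: 001)
Double-and-add from P = (14, 24):
  bit 0 = 0: acc unchanged = O
  bit 1 = 0: acc unchanged = O
  bit 2 = 1: acc = O + (4, 2) = (4, 2)

4P = (4, 2)


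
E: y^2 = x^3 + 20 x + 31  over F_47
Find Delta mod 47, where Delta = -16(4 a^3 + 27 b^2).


4 a^3 + 27 b^2 = 4*20^3 + 27*31^2 = 32000 + 25947 = 57947
Delta = -16 * (57947) = -927152
Delta mod 47 = 17

Delta = 17 (mod 47)


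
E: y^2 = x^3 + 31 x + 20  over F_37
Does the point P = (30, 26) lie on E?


Check whether y^2 = x^3 + 31 x + 20 (mod 37) for (x, y) = (30, 26).
LHS: y^2 = 26^2 mod 37 = 10
RHS: x^3 + 31 x + 20 = 30^3 + 31*30 + 20 mod 37 = 15
LHS != RHS

No, not on the curve


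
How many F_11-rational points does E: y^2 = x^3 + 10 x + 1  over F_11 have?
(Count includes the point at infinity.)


For each x in F_11, count y with y^2 = x^3 + 10 x + 1 mod 11:
  x = 0: RHS = 1, y in [1, 10]  -> 2 point(s)
  x = 1: RHS = 1, y in [1, 10]  -> 2 point(s)
  x = 3: RHS = 3, y in [5, 6]  -> 2 point(s)
  x = 5: RHS = 0, y in [0]  -> 1 point(s)
  x = 10: RHS = 1, y in [1, 10]  -> 2 point(s)
Affine points: 9. Add the point at infinity: total = 10.

#E(F_11) = 10


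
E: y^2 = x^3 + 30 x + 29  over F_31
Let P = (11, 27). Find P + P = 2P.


Doubling: s = (3 x1^2 + a) / (2 y1)
s = (3*11^2 + 30) / (2*27) mod 31 = 9
x3 = s^2 - 2 x1 mod 31 = 9^2 - 2*11 = 28
y3 = s (x1 - x3) - y1 mod 31 = 9 * (11 - 28) - 27 = 6

2P = (28, 6)


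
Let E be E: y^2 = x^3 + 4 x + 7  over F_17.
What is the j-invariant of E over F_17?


Delta = -16(4 a^3 + 27 b^2) mod 17 = 15
-1728 * (4 a)^3 = -1728 * (4*4)^3 mod 17 = 11
j = 11 * 15^(-1) mod 17 = 3

j = 3 (mod 17)


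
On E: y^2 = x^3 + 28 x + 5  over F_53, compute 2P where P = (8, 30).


Doubling: s = (3 x1^2 + a) / (2 y1)
s = (3*8^2 + 28) / (2*30) mod 53 = 39
x3 = s^2 - 2 x1 mod 53 = 39^2 - 2*8 = 21
y3 = s (x1 - x3) - y1 mod 53 = 39 * (8 - 21) - 30 = 46

2P = (21, 46)


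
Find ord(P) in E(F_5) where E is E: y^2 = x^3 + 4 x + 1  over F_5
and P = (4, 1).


Compute successive multiples of P until we hit O:
  1P = (4, 1)
  2P = (3, 0)
  3P = (4, 4)
  4P = O

ord(P) = 4


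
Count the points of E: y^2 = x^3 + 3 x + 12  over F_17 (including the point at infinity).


For each x in F_17, count y with y^2 = x^3 + 3 x + 12 mod 17:
  x = 1: RHS = 16, y in [4, 13]  -> 2 point(s)
  x = 2: RHS = 9, y in [3, 14]  -> 2 point(s)
  x = 5: RHS = 16, y in [4, 13]  -> 2 point(s)
  x = 6: RHS = 8, y in [5, 12]  -> 2 point(s)
  x = 7: RHS = 2, y in [6, 11]  -> 2 point(s)
  x = 8: RHS = 4, y in [2, 15]  -> 2 point(s)
  x = 11: RHS = 16, y in [4, 13]  -> 2 point(s)
  x = 12: RHS = 8, y in [5, 12]  -> 2 point(s)
  x = 13: RHS = 4, y in [2, 15]  -> 2 point(s)
  x = 15: RHS = 15, y in [7, 10]  -> 2 point(s)
  x = 16: RHS = 8, y in [5, 12]  -> 2 point(s)
Affine points: 22. Add the point at infinity: total = 23.

#E(F_17) = 23


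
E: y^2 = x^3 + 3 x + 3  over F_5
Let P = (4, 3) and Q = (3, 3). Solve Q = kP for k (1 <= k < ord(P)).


Enumerate multiples of P until we hit Q = (3, 3):
  1P = (4, 3)
  2P = (3, 3)
Match found at i = 2.

k = 2


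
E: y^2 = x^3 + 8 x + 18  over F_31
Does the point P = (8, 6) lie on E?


Check whether y^2 = x^3 + 8 x + 18 (mod 31) for (x, y) = (8, 6).
LHS: y^2 = 6^2 mod 31 = 5
RHS: x^3 + 8 x + 18 = 8^3 + 8*8 + 18 mod 31 = 5
LHS = RHS

Yes, on the curve


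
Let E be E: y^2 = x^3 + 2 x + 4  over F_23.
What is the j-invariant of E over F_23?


Delta = -16(4 a^3 + 27 b^2) mod 23 = 5
-1728 * (4 a)^3 = -1728 * (4*2)^3 mod 23 = 5
j = 5 * 5^(-1) mod 23 = 1

j = 1 (mod 23)


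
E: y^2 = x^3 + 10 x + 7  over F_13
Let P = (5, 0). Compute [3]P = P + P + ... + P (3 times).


k = 3 = 11_2 (binary, LSB first: 11)
Double-and-add from P = (5, 0):
  bit 0 = 1: acc = O + (5, 0) = (5, 0)
  bit 1 = 1: acc = (5, 0) + O = (5, 0)

3P = (5, 0)


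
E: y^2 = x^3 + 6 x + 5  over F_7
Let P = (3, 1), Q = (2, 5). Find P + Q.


P != Q, so use the chord formula.
s = (y2 - y1) / (x2 - x1) = (4) / (6) mod 7 = 3
x3 = s^2 - x1 - x2 mod 7 = 3^2 - 3 - 2 = 4
y3 = s (x1 - x3) - y1 mod 7 = 3 * (3 - 4) - 1 = 3

P + Q = (4, 3)


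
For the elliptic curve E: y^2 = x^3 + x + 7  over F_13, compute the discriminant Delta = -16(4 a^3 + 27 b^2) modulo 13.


4 a^3 + 27 b^2 = 4*1^3 + 27*7^2 = 4 + 1323 = 1327
Delta = -16 * (1327) = -21232
Delta mod 13 = 10

Delta = 10 (mod 13)


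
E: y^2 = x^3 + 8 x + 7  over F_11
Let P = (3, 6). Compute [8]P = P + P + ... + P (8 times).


k = 8 = 1000_2 (binary, LSB first: 0001)
Double-and-add from P = (3, 6):
  bit 0 = 0: acc unchanged = O
  bit 1 = 0: acc unchanged = O
  bit 2 = 0: acc unchanged = O
  bit 3 = 1: acc = O + (1, 7) = (1, 7)

8P = (1, 7)


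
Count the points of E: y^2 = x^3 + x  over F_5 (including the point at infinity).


For each x in F_5, count y with y^2 = x^3 + 1 x + 0 mod 5:
  x = 0: RHS = 0, y in [0]  -> 1 point(s)
  x = 2: RHS = 0, y in [0]  -> 1 point(s)
  x = 3: RHS = 0, y in [0]  -> 1 point(s)
Affine points: 3. Add the point at infinity: total = 4.

#E(F_5) = 4


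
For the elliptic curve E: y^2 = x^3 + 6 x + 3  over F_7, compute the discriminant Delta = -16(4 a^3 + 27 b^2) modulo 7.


4 a^3 + 27 b^2 = 4*6^3 + 27*3^2 = 864 + 243 = 1107
Delta = -16 * (1107) = -17712
Delta mod 7 = 5

Delta = 5 (mod 7)
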